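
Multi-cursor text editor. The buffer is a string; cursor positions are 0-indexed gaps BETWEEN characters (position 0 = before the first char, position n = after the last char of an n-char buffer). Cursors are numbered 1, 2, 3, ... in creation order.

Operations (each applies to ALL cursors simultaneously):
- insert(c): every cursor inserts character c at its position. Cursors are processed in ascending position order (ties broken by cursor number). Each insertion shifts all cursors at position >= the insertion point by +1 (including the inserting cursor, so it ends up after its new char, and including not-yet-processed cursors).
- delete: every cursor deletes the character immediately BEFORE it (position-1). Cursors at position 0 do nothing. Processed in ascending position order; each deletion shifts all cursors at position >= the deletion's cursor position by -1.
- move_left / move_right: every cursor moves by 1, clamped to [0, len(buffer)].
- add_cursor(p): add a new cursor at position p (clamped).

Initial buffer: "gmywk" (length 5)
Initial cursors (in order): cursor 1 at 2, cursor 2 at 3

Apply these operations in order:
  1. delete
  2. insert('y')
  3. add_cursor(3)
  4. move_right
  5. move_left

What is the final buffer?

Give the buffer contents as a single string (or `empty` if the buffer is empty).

Answer: gyywk

Derivation:
After op 1 (delete): buffer="gwk" (len 3), cursors c1@1 c2@1, authorship ...
After op 2 (insert('y')): buffer="gyywk" (len 5), cursors c1@3 c2@3, authorship .12..
After op 3 (add_cursor(3)): buffer="gyywk" (len 5), cursors c1@3 c2@3 c3@3, authorship .12..
After op 4 (move_right): buffer="gyywk" (len 5), cursors c1@4 c2@4 c3@4, authorship .12..
After op 5 (move_left): buffer="gyywk" (len 5), cursors c1@3 c2@3 c3@3, authorship .12..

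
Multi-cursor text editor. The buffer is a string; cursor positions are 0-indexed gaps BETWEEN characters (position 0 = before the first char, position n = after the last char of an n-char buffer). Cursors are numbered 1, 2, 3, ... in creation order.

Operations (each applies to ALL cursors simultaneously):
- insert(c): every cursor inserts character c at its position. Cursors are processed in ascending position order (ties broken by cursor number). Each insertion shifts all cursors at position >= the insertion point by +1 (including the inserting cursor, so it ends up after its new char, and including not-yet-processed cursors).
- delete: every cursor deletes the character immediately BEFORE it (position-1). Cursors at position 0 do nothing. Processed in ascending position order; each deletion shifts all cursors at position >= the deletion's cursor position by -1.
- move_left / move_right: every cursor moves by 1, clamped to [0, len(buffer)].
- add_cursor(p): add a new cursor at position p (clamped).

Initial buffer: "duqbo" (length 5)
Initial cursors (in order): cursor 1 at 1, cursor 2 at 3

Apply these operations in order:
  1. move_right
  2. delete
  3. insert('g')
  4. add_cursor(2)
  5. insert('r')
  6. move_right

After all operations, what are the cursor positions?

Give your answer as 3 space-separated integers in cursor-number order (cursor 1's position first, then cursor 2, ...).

After op 1 (move_right): buffer="duqbo" (len 5), cursors c1@2 c2@4, authorship .....
After op 2 (delete): buffer="dqo" (len 3), cursors c1@1 c2@2, authorship ...
After op 3 (insert('g')): buffer="dgqgo" (len 5), cursors c1@2 c2@4, authorship .1.2.
After op 4 (add_cursor(2)): buffer="dgqgo" (len 5), cursors c1@2 c3@2 c2@4, authorship .1.2.
After op 5 (insert('r')): buffer="dgrrqgro" (len 8), cursors c1@4 c3@4 c2@7, authorship .113.22.
After op 6 (move_right): buffer="dgrrqgro" (len 8), cursors c1@5 c3@5 c2@8, authorship .113.22.

Answer: 5 8 5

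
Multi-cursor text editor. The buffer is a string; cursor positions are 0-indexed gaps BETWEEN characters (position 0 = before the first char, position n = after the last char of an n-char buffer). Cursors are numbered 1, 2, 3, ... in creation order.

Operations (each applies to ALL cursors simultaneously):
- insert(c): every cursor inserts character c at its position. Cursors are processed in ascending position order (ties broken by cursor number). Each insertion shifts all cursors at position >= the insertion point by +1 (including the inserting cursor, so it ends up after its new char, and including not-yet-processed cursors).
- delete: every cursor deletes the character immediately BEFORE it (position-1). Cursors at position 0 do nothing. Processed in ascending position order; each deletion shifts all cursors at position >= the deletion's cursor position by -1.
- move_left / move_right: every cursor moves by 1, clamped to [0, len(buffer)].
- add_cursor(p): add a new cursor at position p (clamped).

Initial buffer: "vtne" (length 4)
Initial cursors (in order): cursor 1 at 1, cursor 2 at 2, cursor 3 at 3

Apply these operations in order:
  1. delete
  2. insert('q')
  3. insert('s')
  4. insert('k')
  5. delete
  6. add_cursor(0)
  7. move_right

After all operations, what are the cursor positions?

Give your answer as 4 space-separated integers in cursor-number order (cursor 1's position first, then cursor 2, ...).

After op 1 (delete): buffer="e" (len 1), cursors c1@0 c2@0 c3@0, authorship .
After op 2 (insert('q')): buffer="qqqe" (len 4), cursors c1@3 c2@3 c3@3, authorship 123.
After op 3 (insert('s')): buffer="qqqssse" (len 7), cursors c1@6 c2@6 c3@6, authorship 123123.
After op 4 (insert('k')): buffer="qqqssskkke" (len 10), cursors c1@9 c2@9 c3@9, authorship 123123123.
After op 5 (delete): buffer="qqqssse" (len 7), cursors c1@6 c2@6 c3@6, authorship 123123.
After op 6 (add_cursor(0)): buffer="qqqssse" (len 7), cursors c4@0 c1@6 c2@6 c3@6, authorship 123123.
After op 7 (move_right): buffer="qqqssse" (len 7), cursors c4@1 c1@7 c2@7 c3@7, authorship 123123.

Answer: 7 7 7 1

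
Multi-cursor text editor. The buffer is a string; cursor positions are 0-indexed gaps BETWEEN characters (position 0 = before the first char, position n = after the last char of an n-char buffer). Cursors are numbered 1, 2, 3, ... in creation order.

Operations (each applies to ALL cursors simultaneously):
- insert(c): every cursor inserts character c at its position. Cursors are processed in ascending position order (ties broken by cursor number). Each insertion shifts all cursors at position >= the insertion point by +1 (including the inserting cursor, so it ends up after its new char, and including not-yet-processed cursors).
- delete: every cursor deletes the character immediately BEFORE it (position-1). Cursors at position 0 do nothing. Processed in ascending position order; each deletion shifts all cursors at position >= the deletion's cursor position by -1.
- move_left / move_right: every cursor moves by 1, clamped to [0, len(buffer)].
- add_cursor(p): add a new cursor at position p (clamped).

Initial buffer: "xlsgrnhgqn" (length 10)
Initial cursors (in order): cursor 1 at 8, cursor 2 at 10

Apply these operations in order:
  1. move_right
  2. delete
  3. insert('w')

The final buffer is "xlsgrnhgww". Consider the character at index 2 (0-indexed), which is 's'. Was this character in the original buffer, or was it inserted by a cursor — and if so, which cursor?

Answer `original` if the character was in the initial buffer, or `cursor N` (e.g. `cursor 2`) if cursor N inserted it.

After op 1 (move_right): buffer="xlsgrnhgqn" (len 10), cursors c1@9 c2@10, authorship ..........
After op 2 (delete): buffer="xlsgrnhg" (len 8), cursors c1@8 c2@8, authorship ........
After op 3 (insert('w')): buffer="xlsgrnhgww" (len 10), cursors c1@10 c2@10, authorship ........12
Authorship (.=original, N=cursor N): . . . . . . . . 1 2
Index 2: author = original

Answer: original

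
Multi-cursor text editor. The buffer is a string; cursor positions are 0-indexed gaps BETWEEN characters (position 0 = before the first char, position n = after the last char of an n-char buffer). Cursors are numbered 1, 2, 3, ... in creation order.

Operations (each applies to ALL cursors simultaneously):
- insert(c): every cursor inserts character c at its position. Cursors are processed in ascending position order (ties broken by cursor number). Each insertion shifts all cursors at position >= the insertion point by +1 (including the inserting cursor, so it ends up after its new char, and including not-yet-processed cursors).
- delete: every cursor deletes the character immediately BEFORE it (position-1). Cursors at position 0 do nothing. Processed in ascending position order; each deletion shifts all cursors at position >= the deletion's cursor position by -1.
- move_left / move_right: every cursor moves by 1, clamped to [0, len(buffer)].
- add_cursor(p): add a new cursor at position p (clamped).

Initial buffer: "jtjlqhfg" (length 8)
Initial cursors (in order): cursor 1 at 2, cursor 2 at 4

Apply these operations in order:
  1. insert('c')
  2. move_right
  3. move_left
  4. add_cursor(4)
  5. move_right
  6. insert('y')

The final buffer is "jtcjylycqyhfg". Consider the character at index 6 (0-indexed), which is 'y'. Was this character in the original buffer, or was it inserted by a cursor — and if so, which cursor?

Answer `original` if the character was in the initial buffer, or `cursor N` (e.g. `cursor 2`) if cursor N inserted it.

After op 1 (insert('c')): buffer="jtcjlcqhfg" (len 10), cursors c1@3 c2@6, authorship ..1..2....
After op 2 (move_right): buffer="jtcjlcqhfg" (len 10), cursors c1@4 c2@7, authorship ..1..2....
After op 3 (move_left): buffer="jtcjlcqhfg" (len 10), cursors c1@3 c2@6, authorship ..1..2....
After op 4 (add_cursor(4)): buffer="jtcjlcqhfg" (len 10), cursors c1@3 c3@4 c2@6, authorship ..1..2....
After op 5 (move_right): buffer="jtcjlcqhfg" (len 10), cursors c1@4 c3@5 c2@7, authorship ..1..2....
After op 6 (insert('y')): buffer="jtcjylycqyhfg" (len 13), cursors c1@5 c3@7 c2@10, authorship ..1.1.32.2...
Authorship (.=original, N=cursor N): . . 1 . 1 . 3 2 . 2 . . .
Index 6: author = 3

Answer: cursor 3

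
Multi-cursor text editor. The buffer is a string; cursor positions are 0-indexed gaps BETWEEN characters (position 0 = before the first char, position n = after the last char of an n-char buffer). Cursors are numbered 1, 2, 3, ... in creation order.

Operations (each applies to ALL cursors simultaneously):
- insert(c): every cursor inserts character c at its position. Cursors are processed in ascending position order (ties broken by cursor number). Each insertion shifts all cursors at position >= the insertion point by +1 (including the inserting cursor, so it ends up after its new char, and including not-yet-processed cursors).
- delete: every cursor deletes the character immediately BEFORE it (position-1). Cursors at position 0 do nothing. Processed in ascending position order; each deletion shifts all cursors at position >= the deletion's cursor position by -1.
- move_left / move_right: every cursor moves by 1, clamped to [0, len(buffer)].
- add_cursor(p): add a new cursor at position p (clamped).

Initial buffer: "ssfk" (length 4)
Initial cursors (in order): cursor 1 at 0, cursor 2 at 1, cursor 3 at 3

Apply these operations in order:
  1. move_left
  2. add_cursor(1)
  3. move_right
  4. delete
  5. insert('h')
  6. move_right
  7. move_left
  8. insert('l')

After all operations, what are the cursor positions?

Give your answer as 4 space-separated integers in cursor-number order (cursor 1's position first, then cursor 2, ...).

After op 1 (move_left): buffer="ssfk" (len 4), cursors c1@0 c2@0 c3@2, authorship ....
After op 2 (add_cursor(1)): buffer="ssfk" (len 4), cursors c1@0 c2@0 c4@1 c3@2, authorship ....
After op 3 (move_right): buffer="ssfk" (len 4), cursors c1@1 c2@1 c4@2 c3@3, authorship ....
After op 4 (delete): buffer="k" (len 1), cursors c1@0 c2@0 c3@0 c4@0, authorship .
After op 5 (insert('h')): buffer="hhhhk" (len 5), cursors c1@4 c2@4 c3@4 c4@4, authorship 1234.
After op 6 (move_right): buffer="hhhhk" (len 5), cursors c1@5 c2@5 c3@5 c4@5, authorship 1234.
After op 7 (move_left): buffer="hhhhk" (len 5), cursors c1@4 c2@4 c3@4 c4@4, authorship 1234.
After op 8 (insert('l')): buffer="hhhhllllk" (len 9), cursors c1@8 c2@8 c3@8 c4@8, authorship 12341234.

Answer: 8 8 8 8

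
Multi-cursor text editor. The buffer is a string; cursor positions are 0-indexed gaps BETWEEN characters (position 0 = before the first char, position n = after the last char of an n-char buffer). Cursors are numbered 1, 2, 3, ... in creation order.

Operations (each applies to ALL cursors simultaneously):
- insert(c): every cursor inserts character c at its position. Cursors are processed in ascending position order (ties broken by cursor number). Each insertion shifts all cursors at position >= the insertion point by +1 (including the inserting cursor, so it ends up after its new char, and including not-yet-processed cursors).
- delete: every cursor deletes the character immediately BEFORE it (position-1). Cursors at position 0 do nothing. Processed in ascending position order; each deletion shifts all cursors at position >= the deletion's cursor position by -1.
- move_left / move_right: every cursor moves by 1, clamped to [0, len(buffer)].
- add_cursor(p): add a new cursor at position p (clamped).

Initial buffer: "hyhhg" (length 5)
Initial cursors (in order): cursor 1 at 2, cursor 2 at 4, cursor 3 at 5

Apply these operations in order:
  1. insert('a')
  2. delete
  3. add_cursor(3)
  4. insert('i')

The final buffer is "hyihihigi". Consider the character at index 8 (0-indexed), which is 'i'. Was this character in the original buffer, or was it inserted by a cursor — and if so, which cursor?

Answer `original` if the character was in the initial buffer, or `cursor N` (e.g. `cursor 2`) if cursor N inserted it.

After op 1 (insert('a')): buffer="hyahhaga" (len 8), cursors c1@3 c2@6 c3@8, authorship ..1..2.3
After op 2 (delete): buffer="hyhhg" (len 5), cursors c1@2 c2@4 c3@5, authorship .....
After op 3 (add_cursor(3)): buffer="hyhhg" (len 5), cursors c1@2 c4@3 c2@4 c3@5, authorship .....
After op 4 (insert('i')): buffer="hyihihigi" (len 9), cursors c1@3 c4@5 c2@7 c3@9, authorship ..1.4.2.3
Authorship (.=original, N=cursor N): . . 1 . 4 . 2 . 3
Index 8: author = 3

Answer: cursor 3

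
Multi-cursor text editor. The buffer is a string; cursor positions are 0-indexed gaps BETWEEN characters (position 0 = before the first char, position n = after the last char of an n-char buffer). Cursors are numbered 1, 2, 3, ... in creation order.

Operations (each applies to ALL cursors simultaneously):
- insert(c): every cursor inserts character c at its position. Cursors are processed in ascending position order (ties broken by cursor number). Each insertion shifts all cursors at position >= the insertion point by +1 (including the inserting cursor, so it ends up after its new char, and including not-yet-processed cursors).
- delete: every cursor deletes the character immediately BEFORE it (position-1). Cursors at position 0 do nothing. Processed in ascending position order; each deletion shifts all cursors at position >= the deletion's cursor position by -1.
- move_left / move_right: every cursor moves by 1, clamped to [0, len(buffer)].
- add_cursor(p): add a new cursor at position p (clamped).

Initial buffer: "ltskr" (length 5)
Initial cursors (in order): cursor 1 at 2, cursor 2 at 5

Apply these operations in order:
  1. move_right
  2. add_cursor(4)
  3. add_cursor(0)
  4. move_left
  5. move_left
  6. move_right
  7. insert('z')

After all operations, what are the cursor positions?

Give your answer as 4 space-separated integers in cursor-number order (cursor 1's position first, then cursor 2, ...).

After op 1 (move_right): buffer="ltskr" (len 5), cursors c1@3 c2@5, authorship .....
After op 2 (add_cursor(4)): buffer="ltskr" (len 5), cursors c1@3 c3@4 c2@5, authorship .....
After op 3 (add_cursor(0)): buffer="ltskr" (len 5), cursors c4@0 c1@3 c3@4 c2@5, authorship .....
After op 4 (move_left): buffer="ltskr" (len 5), cursors c4@0 c1@2 c3@3 c2@4, authorship .....
After op 5 (move_left): buffer="ltskr" (len 5), cursors c4@0 c1@1 c3@2 c2@3, authorship .....
After op 6 (move_right): buffer="ltskr" (len 5), cursors c4@1 c1@2 c3@3 c2@4, authorship .....
After op 7 (insert('z')): buffer="lztzszkzr" (len 9), cursors c4@2 c1@4 c3@6 c2@8, authorship .4.1.3.2.

Answer: 4 8 6 2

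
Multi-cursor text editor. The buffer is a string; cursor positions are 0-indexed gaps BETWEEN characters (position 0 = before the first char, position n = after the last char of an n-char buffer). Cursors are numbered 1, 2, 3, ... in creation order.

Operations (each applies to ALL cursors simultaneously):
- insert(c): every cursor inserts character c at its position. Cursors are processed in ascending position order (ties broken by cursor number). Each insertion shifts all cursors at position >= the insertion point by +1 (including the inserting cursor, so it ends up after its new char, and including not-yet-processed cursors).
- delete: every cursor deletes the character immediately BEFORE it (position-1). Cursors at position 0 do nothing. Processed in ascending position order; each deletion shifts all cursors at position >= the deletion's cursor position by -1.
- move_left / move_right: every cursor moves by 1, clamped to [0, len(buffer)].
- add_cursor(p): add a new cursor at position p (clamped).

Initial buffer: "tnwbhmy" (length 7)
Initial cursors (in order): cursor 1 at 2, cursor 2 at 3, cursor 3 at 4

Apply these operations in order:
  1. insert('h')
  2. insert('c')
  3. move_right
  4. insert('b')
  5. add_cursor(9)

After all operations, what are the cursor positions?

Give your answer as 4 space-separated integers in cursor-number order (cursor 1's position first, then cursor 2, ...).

Answer: 6 10 14 9

Derivation:
After op 1 (insert('h')): buffer="tnhwhbhhmy" (len 10), cursors c1@3 c2@5 c3@7, authorship ..1.2.3...
After op 2 (insert('c')): buffer="tnhcwhcbhchmy" (len 13), cursors c1@4 c2@7 c3@10, authorship ..11.22.33...
After op 3 (move_right): buffer="tnhcwhcbhchmy" (len 13), cursors c1@5 c2@8 c3@11, authorship ..11.22.33...
After op 4 (insert('b')): buffer="tnhcwbhcbbhchbmy" (len 16), cursors c1@6 c2@10 c3@14, authorship ..11.122.233.3..
After op 5 (add_cursor(9)): buffer="tnhcwbhcbbhchbmy" (len 16), cursors c1@6 c4@9 c2@10 c3@14, authorship ..11.122.233.3..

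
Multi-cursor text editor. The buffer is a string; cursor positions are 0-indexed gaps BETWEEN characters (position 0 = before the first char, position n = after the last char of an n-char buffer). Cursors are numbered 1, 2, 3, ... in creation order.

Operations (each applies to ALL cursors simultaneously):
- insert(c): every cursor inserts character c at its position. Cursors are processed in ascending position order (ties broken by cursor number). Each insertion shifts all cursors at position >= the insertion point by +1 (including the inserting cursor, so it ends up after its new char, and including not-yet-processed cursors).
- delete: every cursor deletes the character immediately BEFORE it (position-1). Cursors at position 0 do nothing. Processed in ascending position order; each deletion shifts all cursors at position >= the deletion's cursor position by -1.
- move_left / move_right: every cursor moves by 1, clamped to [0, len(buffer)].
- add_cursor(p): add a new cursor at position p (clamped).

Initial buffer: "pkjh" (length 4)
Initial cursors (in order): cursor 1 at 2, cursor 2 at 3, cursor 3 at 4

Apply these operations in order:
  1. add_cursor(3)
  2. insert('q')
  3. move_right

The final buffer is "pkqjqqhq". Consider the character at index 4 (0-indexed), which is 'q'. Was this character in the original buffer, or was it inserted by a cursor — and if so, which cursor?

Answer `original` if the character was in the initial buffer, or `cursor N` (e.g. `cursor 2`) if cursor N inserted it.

After op 1 (add_cursor(3)): buffer="pkjh" (len 4), cursors c1@2 c2@3 c4@3 c3@4, authorship ....
After op 2 (insert('q')): buffer="pkqjqqhq" (len 8), cursors c1@3 c2@6 c4@6 c3@8, authorship ..1.24.3
After op 3 (move_right): buffer="pkqjqqhq" (len 8), cursors c1@4 c2@7 c4@7 c3@8, authorship ..1.24.3
Authorship (.=original, N=cursor N): . . 1 . 2 4 . 3
Index 4: author = 2

Answer: cursor 2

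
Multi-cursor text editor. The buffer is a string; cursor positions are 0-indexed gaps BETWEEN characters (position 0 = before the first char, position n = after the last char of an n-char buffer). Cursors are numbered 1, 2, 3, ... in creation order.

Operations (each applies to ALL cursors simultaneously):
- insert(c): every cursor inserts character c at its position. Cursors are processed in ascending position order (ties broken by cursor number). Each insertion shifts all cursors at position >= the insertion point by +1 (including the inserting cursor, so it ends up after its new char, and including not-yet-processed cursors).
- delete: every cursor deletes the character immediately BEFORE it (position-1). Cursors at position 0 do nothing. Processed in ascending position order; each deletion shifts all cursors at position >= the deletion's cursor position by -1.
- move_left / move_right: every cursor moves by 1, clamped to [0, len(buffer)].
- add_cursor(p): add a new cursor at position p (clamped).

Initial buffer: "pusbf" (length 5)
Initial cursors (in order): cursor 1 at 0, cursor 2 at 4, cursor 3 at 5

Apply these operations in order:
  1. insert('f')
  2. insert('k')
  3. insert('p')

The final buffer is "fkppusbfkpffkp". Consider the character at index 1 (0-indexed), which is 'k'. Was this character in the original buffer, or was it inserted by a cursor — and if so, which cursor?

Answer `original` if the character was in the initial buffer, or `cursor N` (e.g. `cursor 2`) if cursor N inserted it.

Answer: cursor 1

Derivation:
After op 1 (insert('f')): buffer="fpusbfff" (len 8), cursors c1@1 c2@6 c3@8, authorship 1....2.3
After op 2 (insert('k')): buffer="fkpusbfkffk" (len 11), cursors c1@2 c2@8 c3@11, authorship 11....22.33
After op 3 (insert('p')): buffer="fkppusbfkpffkp" (len 14), cursors c1@3 c2@10 c3@14, authorship 111....222.333
Authorship (.=original, N=cursor N): 1 1 1 . . . . 2 2 2 . 3 3 3
Index 1: author = 1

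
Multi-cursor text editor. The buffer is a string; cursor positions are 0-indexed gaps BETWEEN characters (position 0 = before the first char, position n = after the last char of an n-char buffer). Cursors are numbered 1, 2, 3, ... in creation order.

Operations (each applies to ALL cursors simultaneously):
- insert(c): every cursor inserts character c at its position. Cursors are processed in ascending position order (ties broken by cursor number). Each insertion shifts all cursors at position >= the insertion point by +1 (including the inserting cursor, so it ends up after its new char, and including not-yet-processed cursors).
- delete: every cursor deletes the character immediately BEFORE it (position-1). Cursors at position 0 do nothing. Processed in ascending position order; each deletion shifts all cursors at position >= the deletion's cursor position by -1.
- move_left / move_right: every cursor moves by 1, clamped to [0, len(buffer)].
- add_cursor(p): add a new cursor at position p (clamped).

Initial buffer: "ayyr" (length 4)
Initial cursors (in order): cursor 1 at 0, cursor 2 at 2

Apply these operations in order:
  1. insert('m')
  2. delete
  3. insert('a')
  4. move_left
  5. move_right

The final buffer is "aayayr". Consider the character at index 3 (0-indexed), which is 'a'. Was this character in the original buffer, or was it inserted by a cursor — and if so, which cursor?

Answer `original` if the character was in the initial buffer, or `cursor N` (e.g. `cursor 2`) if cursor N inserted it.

Answer: cursor 2

Derivation:
After op 1 (insert('m')): buffer="maymyr" (len 6), cursors c1@1 c2@4, authorship 1..2..
After op 2 (delete): buffer="ayyr" (len 4), cursors c1@0 c2@2, authorship ....
After op 3 (insert('a')): buffer="aayayr" (len 6), cursors c1@1 c2@4, authorship 1..2..
After op 4 (move_left): buffer="aayayr" (len 6), cursors c1@0 c2@3, authorship 1..2..
After op 5 (move_right): buffer="aayayr" (len 6), cursors c1@1 c2@4, authorship 1..2..
Authorship (.=original, N=cursor N): 1 . . 2 . .
Index 3: author = 2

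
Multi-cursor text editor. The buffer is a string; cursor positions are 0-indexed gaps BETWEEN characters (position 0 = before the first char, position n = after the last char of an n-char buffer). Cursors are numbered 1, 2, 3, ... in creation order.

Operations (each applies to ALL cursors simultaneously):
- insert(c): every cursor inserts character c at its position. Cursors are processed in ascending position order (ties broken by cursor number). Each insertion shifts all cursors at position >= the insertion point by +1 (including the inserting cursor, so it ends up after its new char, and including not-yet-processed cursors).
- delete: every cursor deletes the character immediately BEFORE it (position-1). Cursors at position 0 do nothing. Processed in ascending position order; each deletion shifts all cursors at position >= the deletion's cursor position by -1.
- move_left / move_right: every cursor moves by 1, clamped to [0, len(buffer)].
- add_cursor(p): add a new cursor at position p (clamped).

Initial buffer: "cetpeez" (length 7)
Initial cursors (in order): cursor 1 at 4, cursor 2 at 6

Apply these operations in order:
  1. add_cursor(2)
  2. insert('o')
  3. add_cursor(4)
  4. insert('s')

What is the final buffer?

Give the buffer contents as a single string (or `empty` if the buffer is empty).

Answer: ceostsposeeosz

Derivation:
After op 1 (add_cursor(2)): buffer="cetpeez" (len 7), cursors c3@2 c1@4 c2@6, authorship .......
After op 2 (insert('o')): buffer="ceotpoeeoz" (len 10), cursors c3@3 c1@6 c2@9, authorship ..3..1..2.
After op 3 (add_cursor(4)): buffer="ceotpoeeoz" (len 10), cursors c3@3 c4@4 c1@6 c2@9, authorship ..3..1..2.
After op 4 (insert('s')): buffer="ceostsposeeosz" (len 14), cursors c3@4 c4@6 c1@9 c2@13, authorship ..33.4.11..22.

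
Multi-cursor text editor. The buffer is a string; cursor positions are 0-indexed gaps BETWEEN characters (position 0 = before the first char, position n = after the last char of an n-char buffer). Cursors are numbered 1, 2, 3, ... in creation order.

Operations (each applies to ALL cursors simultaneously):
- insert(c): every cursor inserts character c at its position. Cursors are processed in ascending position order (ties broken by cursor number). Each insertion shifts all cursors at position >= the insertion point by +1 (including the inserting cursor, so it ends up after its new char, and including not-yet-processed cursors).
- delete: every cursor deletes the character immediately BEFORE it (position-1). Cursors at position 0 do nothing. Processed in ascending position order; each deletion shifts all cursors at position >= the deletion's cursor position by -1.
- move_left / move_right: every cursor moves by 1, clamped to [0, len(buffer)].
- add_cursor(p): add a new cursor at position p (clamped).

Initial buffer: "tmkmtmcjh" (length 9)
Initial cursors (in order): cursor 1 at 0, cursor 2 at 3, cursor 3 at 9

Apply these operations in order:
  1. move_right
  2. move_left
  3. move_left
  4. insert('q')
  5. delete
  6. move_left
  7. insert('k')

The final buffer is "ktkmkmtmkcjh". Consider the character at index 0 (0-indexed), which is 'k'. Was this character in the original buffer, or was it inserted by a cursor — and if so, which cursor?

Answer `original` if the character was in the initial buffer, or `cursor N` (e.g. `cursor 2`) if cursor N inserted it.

After op 1 (move_right): buffer="tmkmtmcjh" (len 9), cursors c1@1 c2@4 c3@9, authorship .........
After op 2 (move_left): buffer="tmkmtmcjh" (len 9), cursors c1@0 c2@3 c3@8, authorship .........
After op 3 (move_left): buffer="tmkmtmcjh" (len 9), cursors c1@0 c2@2 c3@7, authorship .........
After op 4 (insert('q')): buffer="qtmqkmtmcqjh" (len 12), cursors c1@1 c2@4 c3@10, authorship 1..2.....3..
After op 5 (delete): buffer="tmkmtmcjh" (len 9), cursors c1@0 c2@2 c3@7, authorship .........
After op 6 (move_left): buffer="tmkmtmcjh" (len 9), cursors c1@0 c2@1 c3@6, authorship .........
After op 7 (insert('k')): buffer="ktkmkmtmkcjh" (len 12), cursors c1@1 c2@3 c3@9, authorship 1.2.....3...
Authorship (.=original, N=cursor N): 1 . 2 . . . . . 3 . . .
Index 0: author = 1

Answer: cursor 1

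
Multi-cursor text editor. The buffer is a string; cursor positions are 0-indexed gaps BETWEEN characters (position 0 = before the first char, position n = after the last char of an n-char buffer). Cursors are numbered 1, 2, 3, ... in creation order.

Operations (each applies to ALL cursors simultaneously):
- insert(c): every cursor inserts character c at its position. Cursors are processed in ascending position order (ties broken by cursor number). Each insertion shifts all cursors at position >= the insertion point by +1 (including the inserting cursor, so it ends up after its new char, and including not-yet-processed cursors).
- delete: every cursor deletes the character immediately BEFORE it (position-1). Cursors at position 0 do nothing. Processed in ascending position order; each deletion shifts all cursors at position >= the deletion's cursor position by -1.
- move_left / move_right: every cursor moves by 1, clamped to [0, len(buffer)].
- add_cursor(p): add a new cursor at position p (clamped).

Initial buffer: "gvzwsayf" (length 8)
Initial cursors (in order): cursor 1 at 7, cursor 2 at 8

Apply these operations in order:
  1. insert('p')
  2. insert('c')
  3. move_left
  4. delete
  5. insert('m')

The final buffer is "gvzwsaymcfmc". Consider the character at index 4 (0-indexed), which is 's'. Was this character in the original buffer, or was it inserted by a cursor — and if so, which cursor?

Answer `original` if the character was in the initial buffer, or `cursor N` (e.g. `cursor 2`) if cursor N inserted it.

Answer: original

Derivation:
After op 1 (insert('p')): buffer="gvzwsaypfp" (len 10), cursors c1@8 c2@10, authorship .......1.2
After op 2 (insert('c')): buffer="gvzwsaypcfpc" (len 12), cursors c1@9 c2@12, authorship .......11.22
After op 3 (move_left): buffer="gvzwsaypcfpc" (len 12), cursors c1@8 c2@11, authorship .......11.22
After op 4 (delete): buffer="gvzwsaycfc" (len 10), cursors c1@7 c2@9, authorship .......1.2
After op 5 (insert('m')): buffer="gvzwsaymcfmc" (len 12), cursors c1@8 c2@11, authorship .......11.22
Authorship (.=original, N=cursor N): . . . . . . . 1 1 . 2 2
Index 4: author = original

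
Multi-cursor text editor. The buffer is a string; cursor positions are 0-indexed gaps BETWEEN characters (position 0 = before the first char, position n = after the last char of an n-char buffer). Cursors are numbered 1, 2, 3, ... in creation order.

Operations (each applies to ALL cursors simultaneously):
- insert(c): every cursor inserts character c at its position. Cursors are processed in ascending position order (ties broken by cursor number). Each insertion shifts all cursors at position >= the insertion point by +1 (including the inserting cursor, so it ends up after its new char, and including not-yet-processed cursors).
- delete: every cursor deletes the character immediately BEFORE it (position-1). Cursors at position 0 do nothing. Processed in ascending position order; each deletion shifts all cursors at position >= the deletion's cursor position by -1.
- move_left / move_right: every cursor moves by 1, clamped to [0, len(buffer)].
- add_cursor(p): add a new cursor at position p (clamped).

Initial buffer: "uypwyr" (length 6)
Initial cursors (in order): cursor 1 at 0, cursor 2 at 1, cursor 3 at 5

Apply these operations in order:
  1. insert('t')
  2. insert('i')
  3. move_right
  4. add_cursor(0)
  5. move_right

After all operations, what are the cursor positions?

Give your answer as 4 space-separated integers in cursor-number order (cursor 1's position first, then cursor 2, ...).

Answer: 4 7 12 1

Derivation:
After op 1 (insert('t')): buffer="tutypwytr" (len 9), cursors c1@1 c2@3 c3@8, authorship 1.2....3.
After op 2 (insert('i')): buffer="tiutiypwytir" (len 12), cursors c1@2 c2@5 c3@11, authorship 11.22....33.
After op 3 (move_right): buffer="tiutiypwytir" (len 12), cursors c1@3 c2@6 c3@12, authorship 11.22....33.
After op 4 (add_cursor(0)): buffer="tiutiypwytir" (len 12), cursors c4@0 c1@3 c2@6 c3@12, authorship 11.22....33.
After op 5 (move_right): buffer="tiutiypwytir" (len 12), cursors c4@1 c1@4 c2@7 c3@12, authorship 11.22....33.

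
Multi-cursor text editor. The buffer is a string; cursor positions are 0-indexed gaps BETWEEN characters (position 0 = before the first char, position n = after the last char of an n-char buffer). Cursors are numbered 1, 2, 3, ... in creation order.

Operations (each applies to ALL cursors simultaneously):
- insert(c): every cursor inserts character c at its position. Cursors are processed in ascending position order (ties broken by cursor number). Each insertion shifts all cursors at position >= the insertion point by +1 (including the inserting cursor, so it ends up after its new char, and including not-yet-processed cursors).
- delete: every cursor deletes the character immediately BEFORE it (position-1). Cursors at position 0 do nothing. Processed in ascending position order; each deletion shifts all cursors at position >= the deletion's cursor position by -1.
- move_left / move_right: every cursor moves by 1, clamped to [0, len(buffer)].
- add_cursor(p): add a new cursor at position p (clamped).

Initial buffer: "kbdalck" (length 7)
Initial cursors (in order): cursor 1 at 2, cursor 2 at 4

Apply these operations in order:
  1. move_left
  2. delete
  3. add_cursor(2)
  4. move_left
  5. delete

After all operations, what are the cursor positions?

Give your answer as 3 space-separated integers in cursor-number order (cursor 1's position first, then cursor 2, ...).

Answer: 0 0 0

Derivation:
After op 1 (move_left): buffer="kbdalck" (len 7), cursors c1@1 c2@3, authorship .......
After op 2 (delete): buffer="balck" (len 5), cursors c1@0 c2@1, authorship .....
After op 3 (add_cursor(2)): buffer="balck" (len 5), cursors c1@0 c2@1 c3@2, authorship .....
After op 4 (move_left): buffer="balck" (len 5), cursors c1@0 c2@0 c3@1, authorship .....
After op 5 (delete): buffer="alck" (len 4), cursors c1@0 c2@0 c3@0, authorship ....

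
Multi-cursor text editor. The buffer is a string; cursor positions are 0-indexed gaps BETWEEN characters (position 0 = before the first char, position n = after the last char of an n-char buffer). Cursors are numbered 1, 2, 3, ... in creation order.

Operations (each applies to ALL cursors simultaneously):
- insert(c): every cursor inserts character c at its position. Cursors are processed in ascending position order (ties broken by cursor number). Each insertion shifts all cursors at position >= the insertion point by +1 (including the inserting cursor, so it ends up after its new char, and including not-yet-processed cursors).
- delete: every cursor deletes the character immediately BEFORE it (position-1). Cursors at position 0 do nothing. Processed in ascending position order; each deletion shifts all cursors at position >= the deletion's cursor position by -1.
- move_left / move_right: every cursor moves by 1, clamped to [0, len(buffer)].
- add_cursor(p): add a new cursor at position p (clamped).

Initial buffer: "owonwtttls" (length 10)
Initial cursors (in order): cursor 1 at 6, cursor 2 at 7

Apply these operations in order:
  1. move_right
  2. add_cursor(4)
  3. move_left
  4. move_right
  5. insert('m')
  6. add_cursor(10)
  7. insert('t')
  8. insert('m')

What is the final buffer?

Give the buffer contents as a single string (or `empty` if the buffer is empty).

After op 1 (move_right): buffer="owonwtttls" (len 10), cursors c1@7 c2@8, authorship ..........
After op 2 (add_cursor(4)): buffer="owonwtttls" (len 10), cursors c3@4 c1@7 c2@8, authorship ..........
After op 3 (move_left): buffer="owonwtttls" (len 10), cursors c3@3 c1@6 c2@7, authorship ..........
After op 4 (move_right): buffer="owonwtttls" (len 10), cursors c3@4 c1@7 c2@8, authorship ..........
After op 5 (insert('m')): buffer="owonmwttmtmls" (len 13), cursors c3@5 c1@9 c2@11, authorship ....3...1.2..
After op 6 (add_cursor(10)): buffer="owonmwttmtmls" (len 13), cursors c3@5 c1@9 c4@10 c2@11, authorship ....3...1.2..
After op 7 (insert('t')): buffer="owonmtwttmtttmtls" (len 17), cursors c3@6 c1@11 c4@13 c2@15, authorship ....33...11.422..
After op 8 (insert('m')): buffer="owonmtmwttmtmttmmtmls" (len 21), cursors c3@7 c1@13 c4@16 c2@19, authorship ....333...111.44222..

Answer: owonmtmwttmtmttmmtmls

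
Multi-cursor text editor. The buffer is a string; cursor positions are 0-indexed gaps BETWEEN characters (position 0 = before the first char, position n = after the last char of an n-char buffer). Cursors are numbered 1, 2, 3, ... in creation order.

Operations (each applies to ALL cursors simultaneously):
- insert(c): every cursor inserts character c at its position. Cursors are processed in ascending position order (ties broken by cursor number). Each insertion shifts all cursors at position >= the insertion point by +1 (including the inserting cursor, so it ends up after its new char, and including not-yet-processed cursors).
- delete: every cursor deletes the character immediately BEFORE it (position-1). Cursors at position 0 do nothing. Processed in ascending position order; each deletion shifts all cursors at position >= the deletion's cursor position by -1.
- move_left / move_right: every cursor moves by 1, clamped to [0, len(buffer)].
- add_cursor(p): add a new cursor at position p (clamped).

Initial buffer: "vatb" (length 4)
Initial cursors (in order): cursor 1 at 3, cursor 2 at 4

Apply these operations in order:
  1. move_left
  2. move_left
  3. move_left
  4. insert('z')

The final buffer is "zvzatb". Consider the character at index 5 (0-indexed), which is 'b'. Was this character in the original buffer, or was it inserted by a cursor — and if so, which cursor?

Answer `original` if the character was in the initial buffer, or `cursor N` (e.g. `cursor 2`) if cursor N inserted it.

Answer: original

Derivation:
After op 1 (move_left): buffer="vatb" (len 4), cursors c1@2 c2@3, authorship ....
After op 2 (move_left): buffer="vatb" (len 4), cursors c1@1 c2@2, authorship ....
After op 3 (move_left): buffer="vatb" (len 4), cursors c1@0 c2@1, authorship ....
After op 4 (insert('z')): buffer="zvzatb" (len 6), cursors c1@1 c2@3, authorship 1.2...
Authorship (.=original, N=cursor N): 1 . 2 . . .
Index 5: author = original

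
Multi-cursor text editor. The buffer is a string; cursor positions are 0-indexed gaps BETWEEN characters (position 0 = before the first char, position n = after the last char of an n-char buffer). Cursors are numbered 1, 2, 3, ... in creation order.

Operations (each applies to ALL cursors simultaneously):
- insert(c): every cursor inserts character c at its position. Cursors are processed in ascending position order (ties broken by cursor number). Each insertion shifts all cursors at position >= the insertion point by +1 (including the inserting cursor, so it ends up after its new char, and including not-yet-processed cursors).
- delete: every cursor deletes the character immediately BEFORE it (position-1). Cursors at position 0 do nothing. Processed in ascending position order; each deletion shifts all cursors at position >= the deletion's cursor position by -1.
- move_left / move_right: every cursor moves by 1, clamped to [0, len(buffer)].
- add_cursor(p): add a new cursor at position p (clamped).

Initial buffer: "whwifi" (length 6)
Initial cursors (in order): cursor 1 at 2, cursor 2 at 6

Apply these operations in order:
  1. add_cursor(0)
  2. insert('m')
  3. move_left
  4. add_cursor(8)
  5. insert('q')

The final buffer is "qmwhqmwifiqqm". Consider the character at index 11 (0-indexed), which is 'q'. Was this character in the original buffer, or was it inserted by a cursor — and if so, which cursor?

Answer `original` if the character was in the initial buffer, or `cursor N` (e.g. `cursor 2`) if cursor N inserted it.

After op 1 (add_cursor(0)): buffer="whwifi" (len 6), cursors c3@0 c1@2 c2@6, authorship ......
After op 2 (insert('m')): buffer="mwhmwifim" (len 9), cursors c3@1 c1@4 c2@9, authorship 3..1....2
After op 3 (move_left): buffer="mwhmwifim" (len 9), cursors c3@0 c1@3 c2@8, authorship 3..1....2
After op 4 (add_cursor(8)): buffer="mwhmwifim" (len 9), cursors c3@0 c1@3 c2@8 c4@8, authorship 3..1....2
After op 5 (insert('q')): buffer="qmwhqmwifiqqm" (len 13), cursors c3@1 c1@5 c2@12 c4@12, authorship 33..11....242
Authorship (.=original, N=cursor N): 3 3 . . 1 1 . . . . 2 4 2
Index 11: author = 4

Answer: cursor 4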